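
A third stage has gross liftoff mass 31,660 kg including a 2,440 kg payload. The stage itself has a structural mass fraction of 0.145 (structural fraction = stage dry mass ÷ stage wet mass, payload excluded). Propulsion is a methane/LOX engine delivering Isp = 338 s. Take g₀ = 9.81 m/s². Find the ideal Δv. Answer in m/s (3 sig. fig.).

Stage wet mass = m₀ − payload = 31,660 − 2,440 = 29,220 kg.
Stage dry mass = ε × stage wet mass = 0.145 × 29,220 = 4,236.9 kg.
Burnout mass m_f = stage dry + payload = 4,236.9 + 2,440 = 6,676.9 kg.
v_e = Isp · g₀ = 338 × 9.81 = 3315.8 m/s.
Δv = v_e · ln(31,660/6,676.9) = 3315.8 × ln(4.742) = 3315.8 × 1.5564 ≈ 5161 m/s.

Δv ≈ 5160 m/s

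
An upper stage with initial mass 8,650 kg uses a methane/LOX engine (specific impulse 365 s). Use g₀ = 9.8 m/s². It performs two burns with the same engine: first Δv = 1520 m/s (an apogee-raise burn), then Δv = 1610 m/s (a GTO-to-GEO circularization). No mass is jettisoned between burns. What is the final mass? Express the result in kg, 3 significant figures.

v_e = Isp · g₀ = 365 × 9.8 = 3577.0 m/s.
After the first burn: m = 8650 × exp(−1520/3577.0) = 8650 × 0.65381 = 5,655.46 kg.
After the second burn: m = 5,655.46 × exp(−1610/3577.0) = 5,655.46 × 0.63757 = 3,605.75 kg.

final mass ≈ 3610 kg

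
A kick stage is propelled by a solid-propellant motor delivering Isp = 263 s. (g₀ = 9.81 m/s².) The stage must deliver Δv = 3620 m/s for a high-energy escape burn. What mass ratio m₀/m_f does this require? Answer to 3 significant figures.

v_e = Isp · g₀ = 263 × 9.81 = 2580.0 m/s.
From the ideal rocket equation, m₀/m_f = exp(Δv / v_e) = exp(3620 / 2580.0) = exp(1.4031) = 4.0677.

mass ratio ≈ 4.07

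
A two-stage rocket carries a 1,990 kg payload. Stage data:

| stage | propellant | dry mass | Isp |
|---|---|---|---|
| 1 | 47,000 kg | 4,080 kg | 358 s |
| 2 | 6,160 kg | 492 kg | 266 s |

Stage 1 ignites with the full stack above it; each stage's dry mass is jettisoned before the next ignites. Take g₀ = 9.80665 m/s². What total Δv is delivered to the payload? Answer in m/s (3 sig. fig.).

Ignition mass of stage 1 = 47,000+4,080 + 6,160+492 + 1,990 = 59,722 kg.
Stage 1: m₀ = 59,722 kg, m_f = 59,722 − 47,000 = 12,722 kg; Δv = 358×9.80665×ln(4.694) = 3510.8×1.5464 ≈ 5429 m/s.
Stage 2: m₀ = 8,642 kg, m_f = 8,642 − 6,160 = 2,482 kg; Δv = 266×9.80665×ln(3.482) = 2608.6×1.2476 ≈ 3254 m/s.
Total Δv = 5429 + 3254 = 8683 m/s.

Δv ≈ 8680 m/s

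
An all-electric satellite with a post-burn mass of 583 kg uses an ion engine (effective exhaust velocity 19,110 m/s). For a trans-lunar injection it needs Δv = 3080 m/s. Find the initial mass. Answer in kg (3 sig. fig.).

initial mass ≈ 685 kg

Rocket equation: m₀/m_f = exp(Δv / v_e) = exp(3080 / 19110.0) = exp(0.1612) = 1.1749.
m₀ = m_f × 1.1749 = 583 × 1.1749 = 684.967 kg.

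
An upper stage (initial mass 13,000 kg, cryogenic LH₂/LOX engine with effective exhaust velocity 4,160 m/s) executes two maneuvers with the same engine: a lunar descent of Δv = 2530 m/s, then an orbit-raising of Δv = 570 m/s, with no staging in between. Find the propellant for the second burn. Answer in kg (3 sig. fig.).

After the first burn: m = 13000 × exp(−2530/4160.0) = 13000 × 0.54434 = 7,076.42 kg.
After the second burn: m = 7,076.42 × exp(−570/4160.0) = 7,076.42 × 0.87195 = 6,170.28 kg.
Second-burn propellant = 7,076.42 − 6,170.28 = 906.14 kg.

propellant for the second burn ≈ 906 kg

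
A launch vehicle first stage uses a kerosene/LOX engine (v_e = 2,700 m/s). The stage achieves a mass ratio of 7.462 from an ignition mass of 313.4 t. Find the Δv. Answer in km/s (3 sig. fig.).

Δv = v_e · ln(7.462) = 2700.0 × 2.0098 ≈ 5426.5 m/s.

Δv ≈ 5.43 km/s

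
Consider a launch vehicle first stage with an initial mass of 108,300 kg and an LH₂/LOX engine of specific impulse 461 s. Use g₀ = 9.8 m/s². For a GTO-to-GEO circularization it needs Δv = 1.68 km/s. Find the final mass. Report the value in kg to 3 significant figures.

v_e = Isp · g₀ = 461 × 9.8 = 4517.8 m/s.
Rocket equation: m₀/m_f = exp(Δv / v_e) = exp(1680 / 4517.8) = exp(0.3719) = 1.4504.
m_f = m₀ / 1.4504 = 108,300 / 1.4504 = 74,669.1 kg.

final mass ≈ 74700 kg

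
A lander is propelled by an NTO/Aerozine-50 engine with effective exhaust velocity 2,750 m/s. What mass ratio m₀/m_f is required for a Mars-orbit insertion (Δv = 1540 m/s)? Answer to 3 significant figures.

m₀/m_f = exp(Δv / v_e) = exp(1540 / 2750.0) = exp(0.5600) = 1.7507.

mass ratio ≈ 1.75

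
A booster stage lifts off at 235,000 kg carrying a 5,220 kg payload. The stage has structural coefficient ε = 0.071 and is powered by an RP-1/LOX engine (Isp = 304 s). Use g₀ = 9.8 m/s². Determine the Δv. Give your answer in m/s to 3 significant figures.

Stage wet mass = m₀ − payload = 235,000 − 5,220 = 229,780 kg.
Stage dry mass = ε × stage wet mass = 0.071 × 229,780 = 16,314.4 kg.
Burnout mass m_f = stage dry + payload = 16,314.4 + 5,220 = 21,534.4 kg.
v_e = Isp · g₀ = 304 × 9.8 = 2979.2 m/s.
Δv = v_e · ln(235,000/21,534.4) = 2979.2 × ln(10.91) = 2979.2 × 2.3899 ≈ 7120 m/s.

Δv ≈ 7120 m/s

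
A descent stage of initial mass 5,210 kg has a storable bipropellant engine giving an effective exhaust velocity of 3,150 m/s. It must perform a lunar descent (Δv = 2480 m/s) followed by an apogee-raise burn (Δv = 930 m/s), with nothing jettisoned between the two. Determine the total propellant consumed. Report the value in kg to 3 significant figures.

total propellant consumed ≈ 3450 kg

After the first burn: m = 5210 × exp(−2480/3150.0) = 5210 × 0.45507 = 2,370.91 kg.
After the second burn: m = 2,370.91 × exp(−930/3150.0) = 2,370.91 × 0.74435 = 1,764.79 kg.
Total propellant = m₀ − m_final = 5210 − 1,764.79 = 3,445.21 kg.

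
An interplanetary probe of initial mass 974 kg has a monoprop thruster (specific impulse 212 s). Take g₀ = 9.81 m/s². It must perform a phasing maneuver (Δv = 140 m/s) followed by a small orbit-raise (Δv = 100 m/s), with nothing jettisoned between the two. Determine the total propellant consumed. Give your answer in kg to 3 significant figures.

total propellant consumed ≈ 106 kg

v_e = Isp · g₀ = 212 × 9.81 = 2079.7 m/s.
After the first burn: m = 974 × exp(−140/2079.7) = 974 × 0.93490 = 910.593 kg.
After the second burn: m = 910.593 × exp(−100/2079.7) = 910.593 × 0.95305 = 867.841 kg.
Total propellant = m₀ − m_final = 974 − 867.841 = 106.159 kg.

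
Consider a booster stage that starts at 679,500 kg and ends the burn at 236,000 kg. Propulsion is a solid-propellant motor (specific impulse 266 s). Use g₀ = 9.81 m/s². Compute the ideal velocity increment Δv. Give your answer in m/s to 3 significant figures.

Δv ≈ 2760 m/s

v_e = Isp · g₀ = 266 × 9.81 = 2609.5 m/s.
Δv = v_e · ln(m₀/m_f) = 2609.5 × ln(2.879) = 2609.5 × 1.0575 ≈ 2759.6 m/s.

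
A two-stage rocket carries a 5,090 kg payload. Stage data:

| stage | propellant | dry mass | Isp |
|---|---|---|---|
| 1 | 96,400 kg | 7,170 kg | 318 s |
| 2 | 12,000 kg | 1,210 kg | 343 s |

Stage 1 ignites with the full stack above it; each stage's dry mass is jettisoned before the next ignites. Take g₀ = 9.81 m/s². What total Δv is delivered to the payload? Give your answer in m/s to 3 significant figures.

Ignition mass of stage 1 = 96,400+7,170 + 12,000+1,210 + 5,090 = 121,870 kg.
Stage 1: m₀ = 121,870 kg, m_f = 121,870 − 96,400 = 25,470 kg; Δv = 318×9.81×ln(4.785) = 3119.6×1.5655 ≈ 4884 m/s.
Stage 2: m₀ = 18,300 kg, m_f = 18,300 − 12,000 = 6,300 kg; Δv = 343×9.81×ln(2.905) = 3364.8×1.0664 ≈ 3588 m/s.
Total Δv = 4884 + 3588 = 8472 m/s.

Δv ≈ 8470 m/s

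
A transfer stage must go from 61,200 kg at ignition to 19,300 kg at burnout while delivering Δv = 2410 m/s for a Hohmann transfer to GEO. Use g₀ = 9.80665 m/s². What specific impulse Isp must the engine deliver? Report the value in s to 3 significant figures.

ln(m₀/m_f) = ln(61200/19300) = ln(3.171) = 1.1540.
v_e = Δv / ln(m₀/m_f) = 2410 / 1.1540 = 2088.3 m/s.
Isp = v_e / g₀ = 2088.3 / 9.80665 = 212.9 s.

Isp ≈ 213 s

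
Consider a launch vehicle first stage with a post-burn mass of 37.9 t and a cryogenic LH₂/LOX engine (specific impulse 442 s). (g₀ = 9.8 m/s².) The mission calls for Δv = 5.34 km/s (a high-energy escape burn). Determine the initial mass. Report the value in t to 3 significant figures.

initial mass ≈ 130 t

v_e = Isp · g₀ = 442 × 9.8 = 4331.6 m/s.
m₀/m_f = exp(Δv / v_e) = exp(5340 / 4331.6) = exp(1.2328) = 3.4308.
m₀ = m_f × 3.4308 = 37.9 × 3.4308 = 130.027 t.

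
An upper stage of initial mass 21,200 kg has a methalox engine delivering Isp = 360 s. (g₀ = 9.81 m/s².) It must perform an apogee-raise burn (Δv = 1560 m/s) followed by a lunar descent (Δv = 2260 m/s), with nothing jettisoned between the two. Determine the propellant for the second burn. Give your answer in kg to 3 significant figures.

v_e = Isp · g₀ = 360 × 9.81 = 3531.6 m/s.
After the first burn: m = 21200 × exp(−1560/3531.6) = 21200 × 0.64293 = 13,630.1 kg.
After the second burn: m = 13,630.1 × exp(−2260/3531.6) = 13,630.1 × 0.52733 = 7,187.56 kg.
Second-burn propellant = 13,630.1 − 7,187.56 = 6,442.54 kg.

propellant for the second burn ≈ 6440 kg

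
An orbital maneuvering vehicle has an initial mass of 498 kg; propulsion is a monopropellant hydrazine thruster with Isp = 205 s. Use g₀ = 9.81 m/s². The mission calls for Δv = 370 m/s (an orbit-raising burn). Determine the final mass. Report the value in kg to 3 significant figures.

v_e = Isp · g₀ = 205 × 9.81 = 2011.1 m/s.
By the Tsiolkovsky rocket equation, m₀/m_f = exp(Δv / v_e) = exp(370 / 2011.1) = exp(0.1840) = 1.2020.
m_f = m₀ / 1.2020 = 498 / 1.2020 = 414.309 kg.

final mass ≈ 414 kg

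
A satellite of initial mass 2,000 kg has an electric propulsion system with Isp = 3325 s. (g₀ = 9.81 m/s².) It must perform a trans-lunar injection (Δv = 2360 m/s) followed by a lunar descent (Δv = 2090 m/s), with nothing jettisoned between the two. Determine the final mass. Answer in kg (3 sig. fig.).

final mass ≈ 1740 kg

v_e = Isp · g₀ = 3325 × 9.81 = 32618.2 m/s.
After the first burn: m = 2000 × exp(−2360/32618.2) = 2000 × 0.93020 = 1,860.4 kg.
After the second burn: m = 1,860.4 × exp(−2090/32618.2) = 1,860.4 × 0.93794 = 1,744.94 kg.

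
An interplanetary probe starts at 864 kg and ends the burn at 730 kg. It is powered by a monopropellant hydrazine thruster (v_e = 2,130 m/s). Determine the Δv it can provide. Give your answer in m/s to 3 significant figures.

Δv = v_e · ln(m₀/m_f) = 2130.0 × ln(1.184) = 2130.0 × 0.1685 ≈ 359.0 m/s.

Δv ≈ 359 m/s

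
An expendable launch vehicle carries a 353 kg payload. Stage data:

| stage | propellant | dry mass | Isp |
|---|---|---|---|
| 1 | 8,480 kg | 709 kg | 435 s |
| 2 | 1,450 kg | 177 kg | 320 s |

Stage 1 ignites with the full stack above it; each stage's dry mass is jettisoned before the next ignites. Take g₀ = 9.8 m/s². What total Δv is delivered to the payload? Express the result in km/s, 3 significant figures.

Δv ≈ 10.2 km/s

Ignition mass of stage 1 = 8,480+709 + 1,450+177 + 353 = 11,169 kg.
Stage 1: m₀ = 11,169 kg, m_f = 11,169 − 8,480 = 2,689 kg; Δv = 435×9.8×ln(4.154) = 4263.0×1.4240 ≈ 6070 m/s.
Stage 2: m₀ = 1,980 kg, m_f = 1,980 − 1,450 = 530 kg; Δv = 320×9.8×ln(3.736) = 3136.0×1.3180 ≈ 4133 m/s.
Total Δv = 6070 + 4133 = 10203 m/s.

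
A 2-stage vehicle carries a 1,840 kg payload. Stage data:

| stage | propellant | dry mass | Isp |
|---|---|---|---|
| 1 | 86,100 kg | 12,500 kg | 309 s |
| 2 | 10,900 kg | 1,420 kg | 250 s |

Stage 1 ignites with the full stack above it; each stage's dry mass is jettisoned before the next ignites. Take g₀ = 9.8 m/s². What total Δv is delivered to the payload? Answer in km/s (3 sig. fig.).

Ignition mass of stage 1 = 86,100+12,500 + 10,900+1,420 + 1,840 = 112,760 kg.
Stage 1: m₀ = 112,760 kg, m_f = 112,760 − 86,100 = 26,660 kg; Δv = 309×9.8×ln(4.23) = 3028.2×1.4421 ≈ 4367 m/s.
Stage 2: m₀ = 14,160 kg, m_f = 14,160 − 10,900 = 3,260 kg; Δv = 250×9.8×ln(4.344) = 2450.0×1.4687 ≈ 3598 m/s.
Total Δv = 4367 + 3598 = 7965 m/s.

Δv ≈ 7.97 km/s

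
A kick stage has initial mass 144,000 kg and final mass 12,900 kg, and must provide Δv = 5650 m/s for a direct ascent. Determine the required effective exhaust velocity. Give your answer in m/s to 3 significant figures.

ln(m₀/m_f) = ln(144000/12900) = ln(11.16) = 2.4126.
v_e = Δv / ln(m₀/m_f) = 5650 / 2.4126 = 2341.9 m/s.

v_e ≈ 2340 m/s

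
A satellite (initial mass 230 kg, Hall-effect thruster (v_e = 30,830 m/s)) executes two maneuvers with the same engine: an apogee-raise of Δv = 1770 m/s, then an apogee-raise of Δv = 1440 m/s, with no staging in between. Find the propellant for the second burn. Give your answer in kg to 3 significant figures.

After the first burn: m = 230 × exp(−1770/30830.0) = 230 × 0.94421 = 217.168 kg.
After the second burn: m = 217.168 × exp(−1440/30830.0) = 217.168 × 0.95437 = 207.259 kg.
Second-burn propellant = 217.168 − 207.259 = 9.909 kg.

propellant for the second burn ≈ 9.91 kg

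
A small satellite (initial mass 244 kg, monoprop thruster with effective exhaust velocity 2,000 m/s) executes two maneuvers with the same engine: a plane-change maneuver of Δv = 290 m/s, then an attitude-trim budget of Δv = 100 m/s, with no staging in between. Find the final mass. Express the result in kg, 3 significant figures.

After the first burn: m = 244 × exp(−290/2000.0) = 244 × 0.86502 = 211.065 kg.
After the second burn: m = 211.065 × exp(−100/2000.0) = 211.065 × 0.95123 = 200.771 kg.

final mass ≈ 201 kg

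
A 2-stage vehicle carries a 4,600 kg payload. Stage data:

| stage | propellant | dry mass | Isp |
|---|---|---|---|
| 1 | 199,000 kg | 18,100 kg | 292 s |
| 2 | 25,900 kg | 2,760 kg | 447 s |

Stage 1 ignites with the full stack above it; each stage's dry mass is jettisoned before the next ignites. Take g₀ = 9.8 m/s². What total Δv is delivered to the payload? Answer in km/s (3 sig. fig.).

Δv ≈ 11.1 km/s

Ignition mass of stage 1 = 199,000+18,100 + 25,900+2,760 + 4,600 = 250,360 kg.
Stage 1: m₀ = 250,360 kg, m_f = 250,360 − 199,000 = 51,360 kg; Δv = 292×9.8×ln(4.875) = 2861.6×1.5840 ≈ 4533 m/s.
Stage 2: m₀ = 33,260 kg, m_f = 33,260 − 25,900 = 7,360 kg; Δv = 447×9.8×ln(4.519) = 4380.6×1.5083 ≈ 6607 m/s.
Total Δv = 4533 + 6607 = 11140 m/s.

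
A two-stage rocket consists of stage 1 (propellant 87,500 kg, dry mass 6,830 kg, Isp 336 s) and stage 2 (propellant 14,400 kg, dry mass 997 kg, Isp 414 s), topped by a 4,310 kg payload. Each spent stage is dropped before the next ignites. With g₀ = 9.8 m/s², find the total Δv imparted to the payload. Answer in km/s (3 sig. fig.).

Δv ≈ 10.1 km/s

Ignition mass of stage 1 = 87,500+6,830 + 14,400+997 + 4,310 = 114,037 kg.
Stage 1: m₀ = 114,037 kg, m_f = 114,037 − 87,500 = 26,537 kg; Δv = 336×9.8×ln(4.297) = 3292.8×1.4580 ≈ 4801 m/s.
Stage 2: m₀ = 19,707 kg, m_f = 19,707 − 14,400 = 5,307 kg; Δv = 414×9.8×ln(3.713) = 4057.2×1.3119 ≈ 5323 m/s.
Total Δv = 4801 + 5323 = 10124 m/s.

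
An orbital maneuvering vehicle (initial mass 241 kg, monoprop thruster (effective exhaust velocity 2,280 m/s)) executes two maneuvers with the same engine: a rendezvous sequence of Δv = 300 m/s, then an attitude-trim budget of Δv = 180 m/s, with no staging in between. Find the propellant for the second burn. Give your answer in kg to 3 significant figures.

After the first burn: m = 241 × exp(−300/2280.0) = 241 × 0.87671 = 211.287 kg.
After the second burn: m = 211.287 × exp(−180/2280.0) = 211.287 × 0.92409 = 195.248 kg.
Second-burn propellant = 211.287 − 195.248 = 16.039 kg.

propellant for the second burn ≈ 16.0 kg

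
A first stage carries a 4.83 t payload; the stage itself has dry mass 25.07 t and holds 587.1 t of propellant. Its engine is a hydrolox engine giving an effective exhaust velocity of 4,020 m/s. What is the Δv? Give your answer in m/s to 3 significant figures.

Δv ≈ 12200 m/s

m₀ = payload + dry + propellant = 4.83 + 25.07 + 587.1 = 617 t.
m_f = payload + dry = 4.83 + 25.07 = 29.9 t.
Using Δv = v_e ln(m₀/m_f): Δv = v_e · ln(m₀/m_f) = 4020.0 × ln(20.64) = 4020.0 × 3.0270 ≈ 12168.6 m/s.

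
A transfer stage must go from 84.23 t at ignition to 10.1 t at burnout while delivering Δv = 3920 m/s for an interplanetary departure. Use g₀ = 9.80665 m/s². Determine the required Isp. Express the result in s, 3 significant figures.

ln(m₀/m_f) = ln(84230/10100) = ln(8.34) = 2.1210.
Using Δv = v_e ln(m₀/m_f): v_e = Δv / ln(m₀/m_f) = 3920 / 2.1210 = 1848.2 m/s.
Isp = v_e / g₀ = 1848.2 / 9.80665 = 188.5 s.

Isp ≈ 188 s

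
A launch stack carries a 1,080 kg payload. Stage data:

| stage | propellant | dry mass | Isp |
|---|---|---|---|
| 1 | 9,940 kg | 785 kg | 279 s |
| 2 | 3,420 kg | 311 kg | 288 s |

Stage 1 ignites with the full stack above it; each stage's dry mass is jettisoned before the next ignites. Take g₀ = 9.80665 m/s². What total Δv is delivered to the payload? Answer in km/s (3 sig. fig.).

Δv ≈ 6.30 km/s

Ignition mass of stage 1 = 9,940+785 + 3,420+311 + 1,080 = 15,536 kg.
Stage 1: m₀ = 15,536 kg, m_f = 15,536 − 9,940 = 5,596 kg; Δv = 279×9.80665×ln(2.776) = 2736.1×1.0211 ≈ 2794 m/s.
Stage 2: m₀ = 4,811 kg, m_f = 4,811 − 3,420 = 1,391 kg; Δv = 288×9.80665×ln(3.459) = 2824.3×1.2409 ≈ 3505 m/s.
Total Δv = 2794 + 3505 = 6299 m/s.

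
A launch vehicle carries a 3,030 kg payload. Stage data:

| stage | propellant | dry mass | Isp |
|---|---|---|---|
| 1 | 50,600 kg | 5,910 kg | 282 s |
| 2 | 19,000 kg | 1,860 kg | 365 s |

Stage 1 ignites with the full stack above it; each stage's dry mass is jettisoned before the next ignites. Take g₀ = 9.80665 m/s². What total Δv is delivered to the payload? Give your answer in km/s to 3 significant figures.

Δv ≈ 8.42 km/s

Ignition mass of stage 1 = 50,600+5,910 + 19,000+1,860 + 3,030 = 80,400 kg.
Stage 1: m₀ = 80,400 kg, m_f = 80,400 − 50,600 = 29,800 kg; Δv = 282×9.80665×ln(2.698) = 2765.5×0.9925 ≈ 2745 m/s.
Stage 2: m₀ = 23,890 kg, m_f = 23,890 − 19,000 = 4,890 kg; Δv = 365×9.80665×ln(4.885) = 3579.4×1.5863 ≈ 5678 m/s.
Total Δv = 2745 + 5678 = 8423 m/s.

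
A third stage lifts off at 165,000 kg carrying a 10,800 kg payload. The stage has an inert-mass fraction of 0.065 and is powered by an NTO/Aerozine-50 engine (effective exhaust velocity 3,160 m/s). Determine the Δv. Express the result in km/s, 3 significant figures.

Stage wet mass = m₀ − payload = 165,000 − 10,800 = 154,200 kg.
Stage dry mass = ε × stage wet mass = 0.065 × 154,200 = 10,023 kg.
Burnout mass m_f = stage dry + payload = 10,023 + 10,800 = 20,823 kg.
Using Δv = v_e ln(m₀/m_f): Δv = v_e · ln(165,000/20,823) = 3160.0 × ln(7.924) = 3160.0 × 2.0699 ≈ 6541 m/s.

Δv ≈ 6.54 km/s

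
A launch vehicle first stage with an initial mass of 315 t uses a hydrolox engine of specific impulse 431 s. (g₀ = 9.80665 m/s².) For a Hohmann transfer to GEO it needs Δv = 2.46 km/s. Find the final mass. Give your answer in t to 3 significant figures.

v_e = Isp · g₀ = 431 × 9.80665 = 4226.7 m/s.
m₀/m_f = exp(Δv / v_e) = exp(2460 / 4226.7) = exp(0.5820) = 1.7896.
m_f = m₀ / 1.7896 = 315 / 1.7896 = 176.017 t.

final mass ≈ 176 t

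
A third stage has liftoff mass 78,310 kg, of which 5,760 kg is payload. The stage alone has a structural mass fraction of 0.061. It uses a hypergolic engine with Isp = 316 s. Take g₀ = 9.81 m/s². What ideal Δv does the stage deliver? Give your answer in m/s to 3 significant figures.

Stage wet mass = m₀ − payload = 78,310 − 5,760 = 72,550 kg.
Stage dry mass = ε × stage wet mass = 0.061 × 72,550 = 4,425.55 kg.
Burnout mass m_f = stage dry + payload = 4,425.55 + 5,760 = 10,185.55 kg.
v_e = Isp · g₀ = 316 × 9.81 = 3100.0 m/s.
Δv = v_e · ln(78,310/10,185.55) = 3100.0 × ln(7.688) = 3100.0 × 2.0397 ≈ 6323 m/s.

Δv ≈ 6320 m/s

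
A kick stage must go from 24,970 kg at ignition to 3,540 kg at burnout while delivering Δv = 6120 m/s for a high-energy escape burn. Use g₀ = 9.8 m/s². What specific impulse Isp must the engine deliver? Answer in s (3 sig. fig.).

ln(m₀/m_f) = ln(24970/3540) = ln(7.054) = 1.9535.
By the Tsiolkovsky rocket equation, v_e = Δv / ln(m₀/m_f) = 6120 / 1.9535 = 3132.8 m/s.
Isp = v_e / g₀ = 3132.8 / 9.8 = 319.7 s.

Isp ≈ 320 s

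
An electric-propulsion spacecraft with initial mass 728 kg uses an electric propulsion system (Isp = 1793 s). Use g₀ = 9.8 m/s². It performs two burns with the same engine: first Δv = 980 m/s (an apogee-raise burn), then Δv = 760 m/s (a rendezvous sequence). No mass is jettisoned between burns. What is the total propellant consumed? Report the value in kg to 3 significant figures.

total propellant consumed ≈ 68.6 kg

v_e = Isp · g₀ = 1793 × 9.8 = 17571.4 m/s.
After the first burn: m = 728 × exp(−980/17571.4) = 728 × 0.94575 = 688.506 kg.
After the second burn: m = 688.506 × exp(−760/17571.4) = 688.506 × 0.95767 = 659.362 kg.
Total propellant = m₀ − m_final = 728 − 659.362 = 68.638 kg.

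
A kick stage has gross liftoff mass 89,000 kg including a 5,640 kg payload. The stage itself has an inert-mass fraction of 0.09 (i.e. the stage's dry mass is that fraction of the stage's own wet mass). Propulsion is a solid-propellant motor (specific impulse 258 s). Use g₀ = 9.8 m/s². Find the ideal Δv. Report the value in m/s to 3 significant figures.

Δv ≈ 4840 m/s

Stage wet mass = m₀ − payload = 89,000 − 5,640 = 83,360 kg.
Stage dry mass = ε × stage wet mass = 0.09 × 83,360 = 7,502.4 kg.
Burnout mass m_f = stage dry + payload = 7,502.4 + 5,640 = 13,142.4 kg.
v_e = Isp · g₀ = 258 × 9.8 = 2528.4 m/s.
Δv = v_e · ln(89,000/13,142.4) = 2528.4 × ln(6.772) = 2528.4 × 1.9128 ≈ 4836 m/s.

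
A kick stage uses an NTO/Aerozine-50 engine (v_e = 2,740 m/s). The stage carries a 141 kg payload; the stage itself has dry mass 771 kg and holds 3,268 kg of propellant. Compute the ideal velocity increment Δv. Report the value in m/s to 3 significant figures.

Δv ≈ 4170 m/s

m₀ = payload + dry + propellant = 141 + 771 + 3,268 = 4,180 kg.
m_f = payload + dry = 141 + 771 = 912 kg.
Δv = v_e · ln(m₀/m_f) = 2740.0 × ln(4.583) = 2740.0 × 1.5224 ≈ 4171.4 m/s.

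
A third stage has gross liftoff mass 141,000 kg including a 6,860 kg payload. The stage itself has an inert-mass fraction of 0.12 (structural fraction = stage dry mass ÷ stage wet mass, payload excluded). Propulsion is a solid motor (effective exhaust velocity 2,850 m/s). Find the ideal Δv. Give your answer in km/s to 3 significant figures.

Δv ≈ 5.17 km/s

Stage wet mass = m₀ − payload = 141,000 − 6,860 = 134,140 kg.
Stage dry mass = ε × stage wet mass = 0.12 × 134,140 = 16,096.8 kg.
Burnout mass m_f = stage dry + payload = 16,096.8 + 6,860 = 22,956.8 kg.
Δv = v_e · ln(141,000/22,956.8) = 2850.0 × ln(6.142) = 2850.0 × 1.8151 ≈ 5173 m/s.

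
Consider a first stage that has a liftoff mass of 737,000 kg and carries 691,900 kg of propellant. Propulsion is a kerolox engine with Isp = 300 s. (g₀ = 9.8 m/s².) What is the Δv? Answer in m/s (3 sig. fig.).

Δv ≈ 8210 m/s

v_e = Isp · g₀ = 300 × 9.8 = 2940.0 m/s.
m_f = m₀ − m_prop = 737,000 − 691,900 = 45,100 kg.
Using Δv = v_e ln(m₀/m_f): Δv = v_e · ln(m₀/m_f) = 2940.0 × ln(16.34) = 2940.0 × 2.7937 ≈ 8213.5 m/s.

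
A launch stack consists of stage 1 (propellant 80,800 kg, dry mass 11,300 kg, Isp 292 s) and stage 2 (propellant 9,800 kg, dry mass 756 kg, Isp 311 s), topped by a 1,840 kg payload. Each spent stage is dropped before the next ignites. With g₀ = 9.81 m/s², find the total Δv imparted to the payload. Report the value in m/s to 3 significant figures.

Δv ≈ 9020 m/s

Ignition mass of stage 1 = 80,800+11,300 + 9,800+756 + 1,840 = 104,496 kg.
Stage 1: m₀ = 104,496 kg, m_f = 104,496 − 80,800 = 23,696 kg; Δv = 292×9.81×ln(4.41) = 2864.5×1.4838 ≈ 4250 m/s.
Stage 2: m₀ = 12,396 kg, m_f = 12,396 − 9,800 = 2,596 kg; Δv = 311×9.81×ln(4.775) = 3050.9×1.5634 ≈ 4770 m/s.
Total Δv = 4250 + 4770 = 9020 m/s.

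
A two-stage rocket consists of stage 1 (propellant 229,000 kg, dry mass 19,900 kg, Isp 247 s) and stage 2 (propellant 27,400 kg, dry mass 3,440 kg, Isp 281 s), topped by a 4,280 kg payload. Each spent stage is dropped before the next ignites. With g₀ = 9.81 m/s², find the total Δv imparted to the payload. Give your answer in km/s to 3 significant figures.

Ignition mass of stage 1 = 229,000+19,900 + 27,400+3,440 + 4,280 = 284,020 kg.
Stage 1: m₀ = 284,020 kg, m_f = 284,020 − 229,000 = 55,020 kg; Δv = 247×9.81×ln(5.162) = 2423.1×1.6413 ≈ 3977 m/s.
Stage 2: m₀ = 35,120 kg, m_f = 35,120 − 27,400 = 7,720 kg; Δv = 281×9.81×ln(4.549) = 2756.6×1.5150 ≈ 4176 m/s.
Total Δv = 3977 + 4176 = 8153 m/s.

Δv ≈ 8.15 km/s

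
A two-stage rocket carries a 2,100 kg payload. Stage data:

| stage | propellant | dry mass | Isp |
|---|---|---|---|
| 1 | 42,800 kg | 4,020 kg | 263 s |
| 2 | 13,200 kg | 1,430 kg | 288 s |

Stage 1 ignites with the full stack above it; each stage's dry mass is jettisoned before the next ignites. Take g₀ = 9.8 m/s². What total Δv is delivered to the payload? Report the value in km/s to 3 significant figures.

Δv ≈ 7.28 km/s

Ignition mass of stage 1 = 42,800+4,020 + 13,200+1,430 + 2,100 = 63,550 kg.
Stage 1: m₀ = 63,550 kg, m_f = 63,550 − 42,800 = 20,750 kg; Δv = 263×9.8×ln(3.063) = 2577.4×1.1193 ≈ 2885 m/s.
Stage 2: m₀ = 16,730 kg, m_f = 16,730 − 13,200 = 3,530 kg; Δv = 288×9.8×ln(4.739) = 2822.4×1.5559 ≈ 4391 m/s.
Total Δv = 2885 + 4391 = 7276 m/s.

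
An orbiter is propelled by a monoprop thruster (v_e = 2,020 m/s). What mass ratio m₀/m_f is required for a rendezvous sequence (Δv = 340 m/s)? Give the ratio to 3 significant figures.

mass ratio ≈ 1.18

From the ideal rocket equation, m₀/m_f = exp(Δv / v_e) = exp(340 / 2020.0) = exp(0.1683) = 1.1833.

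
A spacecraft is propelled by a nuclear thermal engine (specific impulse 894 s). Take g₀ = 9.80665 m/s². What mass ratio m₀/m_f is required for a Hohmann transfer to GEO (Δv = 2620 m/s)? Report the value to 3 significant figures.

v_e = Isp · g₀ = 894 × 9.80665 = 8767.1 m/s.
m₀/m_f = exp(Δv / v_e) = exp(2620 / 8767.1) = exp(0.2988) = 1.3483.

mass ratio ≈ 1.35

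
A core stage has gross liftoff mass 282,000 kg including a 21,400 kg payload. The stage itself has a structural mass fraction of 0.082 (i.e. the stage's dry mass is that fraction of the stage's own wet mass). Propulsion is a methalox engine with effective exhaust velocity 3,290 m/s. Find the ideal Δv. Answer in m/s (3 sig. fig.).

Δv ≈ 6210 m/s

Stage wet mass = m₀ − payload = 282,000 − 21,400 = 260,600 kg.
Stage dry mass = ε × stage wet mass = 0.082 × 260,600 = 21,369.2 kg.
Burnout mass m_f = stage dry + payload = 21,369.2 + 21,400 = 42,769.2 kg.
Δv = v_e · ln(282,000/42,769.2) = 3290.0 × ln(6.594) = 3290.0 × 1.8861 ≈ 6205 m/s.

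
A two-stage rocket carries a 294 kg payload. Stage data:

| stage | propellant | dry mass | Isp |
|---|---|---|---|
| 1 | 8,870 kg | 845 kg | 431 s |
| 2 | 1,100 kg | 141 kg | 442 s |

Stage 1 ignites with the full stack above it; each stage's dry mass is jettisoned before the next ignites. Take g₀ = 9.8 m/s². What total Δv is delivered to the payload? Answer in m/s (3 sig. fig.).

Ignition mass of stage 1 = 8,870+845 + 1,100+141 + 294 = 11,250 kg.
Stage 1: m₀ = 11,250 kg, m_f = 11,250 − 8,870 = 2,380 kg; Δv = 431×9.8×ln(4.727) = 4223.8×1.5533 ≈ 6561 m/s.
Stage 2: m₀ = 1,535 kg, m_f = 1,535 − 1,100 = 435 kg; Δv = 442×9.8×ln(3.529) = 4331.6×1.2609 ≈ 5462 m/s.
Total Δv = 6561 + 5462 = 12023 m/s.

Δv ≈ 12000 m/s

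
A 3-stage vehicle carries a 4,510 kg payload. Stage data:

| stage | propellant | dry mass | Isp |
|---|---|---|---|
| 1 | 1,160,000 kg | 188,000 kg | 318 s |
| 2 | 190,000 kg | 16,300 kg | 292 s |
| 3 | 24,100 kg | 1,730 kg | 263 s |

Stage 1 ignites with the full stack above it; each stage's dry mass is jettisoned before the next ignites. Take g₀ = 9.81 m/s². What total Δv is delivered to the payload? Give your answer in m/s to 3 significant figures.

Δv ≈ 12800 m/s

Ignition mass of stage 1 = 1,160,000+188,000 + 190,000+16,300 + 24,100+1,730 + 4,510 = 1,584,640 kg.
Stage 1: m₀ = 1,584,640 kg, m_f = 1,584,640 − 1,160,000 = 424,640 kg; Δv = 318×9.81×ln(3.732) = 3119.6×1.3169 ≈ 4108 m/s.
Stage 2: m₀ = 236,640 kg, m_f = 236,640 − 190,000 = 46,640 kg; Δv = 292×9.81×ln(5.074) = 2864.5×1.6241 ≈ 4652 m/s.
Stage 3: m₀ = 30,340 kg, m_f = 30,340 − 24,100 = 6,240 kg; Δv = 263×9.81×ln(4.862) = 2580.0×1.5815 ≈ 4080 m/s.
Total Δv = 4108 + 4652 + 4080 = 12840 m/s.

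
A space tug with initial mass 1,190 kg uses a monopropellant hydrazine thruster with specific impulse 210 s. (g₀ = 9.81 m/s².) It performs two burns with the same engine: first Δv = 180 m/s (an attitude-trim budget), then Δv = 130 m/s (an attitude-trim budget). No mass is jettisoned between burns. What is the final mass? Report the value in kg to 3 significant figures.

final mass ≈ 1020 kg

v_e = Isp · g₀ = 210 × 9.81 = 2060.1 m/s.
After the first burn: m = 1190 × exp(−180/2060.1) = 1190 × 0.91633 = 1,090.43 kg.
After the second burn: m = 1,090.43 × exp(−130/2060.1) = 1,090.43 × 0.93885 = 1,023.75 kg.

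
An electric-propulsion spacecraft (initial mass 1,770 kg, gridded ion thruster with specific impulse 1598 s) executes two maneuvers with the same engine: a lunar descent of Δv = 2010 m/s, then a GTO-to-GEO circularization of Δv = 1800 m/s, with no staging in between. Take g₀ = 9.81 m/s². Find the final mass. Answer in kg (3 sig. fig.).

v_e = Isp · g₀ = 1598 × 9.81 = 15676.4 m/s.
After the first burn: m = 1770 × exp(−2010/15676.4) = 1770 × 0.87966 = 1,557 kg.
After the second burn: m = 1,557 × exp(−1800/15676.4) = 1,557 × 0.89152 = 1,388.1 kg.

final mass ≈ 1390 kg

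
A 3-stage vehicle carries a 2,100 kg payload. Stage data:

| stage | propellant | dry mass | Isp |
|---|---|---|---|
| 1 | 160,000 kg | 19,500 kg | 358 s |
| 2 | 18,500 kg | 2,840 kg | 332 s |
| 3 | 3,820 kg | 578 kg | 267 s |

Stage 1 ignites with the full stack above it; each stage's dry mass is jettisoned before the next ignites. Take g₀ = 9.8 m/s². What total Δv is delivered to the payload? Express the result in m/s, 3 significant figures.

Δv ≈ 11100 m/s

Ignition mass of stage 1 = 160,000+19,500 + 18,500+2,840 + 3,820+578 + 2,100 = 207,338 kg.
Stage 1: m₀ = 207,338 kg, m_f = 207,338 − 160,000 = 47,338 kg; Δv = 358×9.8×ln(4.38) = 3508.4×1.4770 ≈ 5182 m/s.
Stage 2: m₀ = 27,838 kg, m_f = 27,838 − 18,500 = 9,338 kg; Δv = 332×9.8×ln(2.981) = 3253.6×1.0923 ≈ 3554 m/s.
Stage 3: m₀ = 6,498 kg, m_f = 6,498 − 3,820 = 2,678 kg; Δv = 267×9.8×ln(2.426) = 2616.6×0.8864 ≈ 2319 m/s.
Total Δv = 5182 + 3554 + 2319 = 11055 m/s.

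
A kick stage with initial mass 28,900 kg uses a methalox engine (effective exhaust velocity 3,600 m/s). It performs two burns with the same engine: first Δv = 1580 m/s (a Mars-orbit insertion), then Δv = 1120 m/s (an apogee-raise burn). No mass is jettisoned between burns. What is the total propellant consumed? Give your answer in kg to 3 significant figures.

total propellant consumed ≈ 15200 kg

After the first burn: m = 28900 × exp(−1580/3600.0) = 28900 × 0.64475 = 18,633.3 kg.
After the second burn: m = 18,633.3 × exp(−1120/3600.0) = 18,633.3 × 0.73263 = 13,651.3 kg.
Total propellant = m₀ − m_final = 28900 − 13,651.3 = 15,248.7 kg.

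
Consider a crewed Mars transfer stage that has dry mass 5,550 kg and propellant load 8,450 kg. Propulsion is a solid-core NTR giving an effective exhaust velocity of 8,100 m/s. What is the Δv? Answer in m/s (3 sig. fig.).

Δv ≈ 7490 m/s

m₀ = m_dry + m_prop = 5,550 + 8,450 = 14,000 kg.
Using Δv = v_e ln(m₀/m_f): Δv = v_e · ln(m₀/m_f) = 8100.0 × ln(2.523) = 8100.0 × 0.9253 ≈ 7494.6 m/s.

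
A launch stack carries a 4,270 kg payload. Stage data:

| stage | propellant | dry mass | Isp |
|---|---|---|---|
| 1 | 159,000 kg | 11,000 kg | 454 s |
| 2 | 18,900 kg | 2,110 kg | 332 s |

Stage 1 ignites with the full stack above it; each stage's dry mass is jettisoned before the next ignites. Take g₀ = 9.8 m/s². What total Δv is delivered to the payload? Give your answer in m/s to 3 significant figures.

Δv ≈ 12000 m/s

Ignition mass of stage 1 = 159,000+11,000 + 18,900+2,110 + 4,270 = 195,280 kg.
Stage 1: m₀ = 195,280 kg, m_f = 195,280 − 159,000 = 36,280 kg; Δv = 454×9.8×ln(5.383) = 4449.2×1.6832 ≈ 7489 m/s.
Stage 2: m₀ = 25,280 kg, m_f = 25,280 − 18,900 = 6,380 kg; Δv = 332×9.8×ln(3.962) = 3253.6×1.3768 ≈ 4480 m/s.
Total Δv = 7489 + 4480 = 11969 m/s.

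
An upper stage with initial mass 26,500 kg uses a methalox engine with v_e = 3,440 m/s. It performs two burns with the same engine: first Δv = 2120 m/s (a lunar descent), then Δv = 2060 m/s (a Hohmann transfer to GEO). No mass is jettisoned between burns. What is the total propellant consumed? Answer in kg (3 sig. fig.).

After the first burn: m = 26500 × exp(−2120/3440.0) = 26500 × 0.53995 = 14,308.7 kg.
After the second burn: m = 14,308.7 × exp(−2060/3440.0) = 14,308.7 × 0.54945 = 7,861.92 kg.
Total propellant = m₀ − m_final = 26500 − 7,861.92 = 18,638.08 kg.

total propellant consumed ≈ 18600 kg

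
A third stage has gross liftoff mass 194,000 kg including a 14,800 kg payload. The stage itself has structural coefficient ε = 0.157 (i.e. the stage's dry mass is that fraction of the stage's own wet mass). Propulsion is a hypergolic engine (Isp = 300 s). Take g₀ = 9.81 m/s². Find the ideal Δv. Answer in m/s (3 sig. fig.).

Δv ≈ 4440 m/s

Stage wet mass = m₀ − payload = 194,000 − 14,800 = 179,200 kg.
Stage dry mass = ε × stage wet mass = 0.157 × 179,200 = 28,134.4 kg.
Burnout mass m_f = stage dry + payload = 28,134.4 + 14,800 = 42,934.4 kg.
v_e = Isp · g₀ = 300 × 9.81 = 2943.0 m/s.
Δv = v_e · ln(194,000/42,934.4) = 2943.0 × ln(4.519) = 2943.0 × 1.5082 ≈ 4439 m/s.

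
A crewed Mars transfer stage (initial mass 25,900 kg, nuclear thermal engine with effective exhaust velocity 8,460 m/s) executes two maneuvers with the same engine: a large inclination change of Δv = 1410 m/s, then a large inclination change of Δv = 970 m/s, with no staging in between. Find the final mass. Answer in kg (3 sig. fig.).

After the first burn: m = 25900 × exp(−1410/8460.0) = 25900 × 0.84648 = 21,923.8 kg.
After the second burn: m = 21,923.8 × exp(−970/8460.0) = 21,923.8 × 0.89167 = 19,548.8 kg.

final mass ≈ 19500 kg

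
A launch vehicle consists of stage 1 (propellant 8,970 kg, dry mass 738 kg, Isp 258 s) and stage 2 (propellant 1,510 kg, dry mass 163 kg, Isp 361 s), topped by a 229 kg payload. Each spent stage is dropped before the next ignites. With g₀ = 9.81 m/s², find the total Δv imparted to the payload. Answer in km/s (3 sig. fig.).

Δv ≈ 9.34 km/s

Ignition mass of stage 1 = 8,970+738 + 1,510+163 + 229 = 11,610 kg.
Stage 1: m₀ = 11,610 kg, m_f = 11,610 − 8,970 = 2,640 kg; Δv = 258×9.81×ln(4.398) = 2531.0×1.4811 ≈ 3749 m/s.
Stage 2: m₀ = 1,902 kg, m_f = 1,902 − 1,510 = 392 kg; Δv = 361×9.81×ln(4.852) = 3541.4×1.5794 ≈ 5593 m/s.
Total Δv = 3749 + 5593 = 9342 m/s.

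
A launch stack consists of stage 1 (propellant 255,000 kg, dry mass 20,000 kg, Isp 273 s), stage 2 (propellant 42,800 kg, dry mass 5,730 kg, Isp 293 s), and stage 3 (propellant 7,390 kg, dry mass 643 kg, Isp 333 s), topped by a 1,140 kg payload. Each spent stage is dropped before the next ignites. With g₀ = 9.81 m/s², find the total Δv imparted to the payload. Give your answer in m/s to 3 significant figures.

Δv ≈ 13100 m/s

Ignition mass of stage 1 = 255,000+20,000 + 42,800+5,730 + 7,390+643 + 1,140 = 332,703 kg.
Stage 1: m₀ = 332,703 kg, m_f = 332,703 − 255,000 = 77,703 kg; Δv = 273×9.81×ln(4.282) = 2678.1×1.4544 ≈ 3895 m/s.
Stage 2: m₀ = 57,703 kg, m_f = 57,703 − 42,800 = 14,903 kg; Δv = 293×9.81×ln(3.872) = 2874.3×1.3537 ≈ 3891 m/s.
Stage 3: m₀ = 9,173 kg, m_f = 9,173 − 7,390 = 1,783 kg; Δv = 333×9.81×ln(5.145) = 3266.7×1.6380 ≈ 5351 m/s.
Total Δv = 3895 + 3891 + 5351 = 13137 m/s.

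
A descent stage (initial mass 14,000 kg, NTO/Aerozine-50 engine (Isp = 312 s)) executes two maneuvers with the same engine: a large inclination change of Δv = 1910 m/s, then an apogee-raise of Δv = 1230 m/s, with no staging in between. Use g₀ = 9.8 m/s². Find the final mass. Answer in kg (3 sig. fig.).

final mass ≈ 5010 kg

v_e = Isp · g₀ = 312 × 9.8 = 3057.6 m/s.
After the first burn: m = 14000 × exp(−1910/3057.6) = 14000 × 0.53544 = 7,496.16 kg.
After the second burn: m = 7,496.16 × exp(−1230/3057.6) = 7,496.16 × 0.66880 = 5,013.43 kg.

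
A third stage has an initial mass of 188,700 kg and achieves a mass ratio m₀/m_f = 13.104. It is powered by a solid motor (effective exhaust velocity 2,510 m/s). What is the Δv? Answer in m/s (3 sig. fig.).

Rocket equation: Δv = v_e · ln(13.104) = 2510.0 × 2.5729 ≈ 6458.0 m/s.

Δv ≈ 6460 m/s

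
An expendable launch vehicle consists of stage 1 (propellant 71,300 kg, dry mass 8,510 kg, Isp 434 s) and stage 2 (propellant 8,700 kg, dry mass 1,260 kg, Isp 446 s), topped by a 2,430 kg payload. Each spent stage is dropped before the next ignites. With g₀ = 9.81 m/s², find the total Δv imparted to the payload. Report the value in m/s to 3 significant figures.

Ignition mass of stage 1 = 71,300+8,510 + 8,700+1,260 + 2,430 = 92,200 kg.
Stage 1: m₀ = 92,200 kg, m_f = 92,200 − 71,300 = 20,900 kg; Δv = 434×9.81×ln(4.411) = 4257.5×1.4842 ≈ 6319 m/s.
Stage 2: m₀ = 12,390 kg, m_f = 12,390 − 8,700 = 3,690 kg; Δv = 446×9.81×ln(3.358) = 4375.3×1.2113 ≈ 5300 m/s.
Total Δv = 6319 + 5300 = 11619 m/s.

Δv ≈ 11600 m/s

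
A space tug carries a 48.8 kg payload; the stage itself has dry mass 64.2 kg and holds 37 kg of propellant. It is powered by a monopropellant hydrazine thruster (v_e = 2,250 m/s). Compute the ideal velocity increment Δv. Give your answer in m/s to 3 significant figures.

m₀ = payload + dry + propellant = 48.8 + 64.2 + 37 = 150 kg.
m_f = payload + dry = 48.8 + 64.2 = 113 kg.
Δv = v_e · ln(m₀/m_f) = 2250.0 × ln(1.327) = 2250.0 × 0.2832 ≈ 637.3 m/s.

Δv ≈ 637 m/s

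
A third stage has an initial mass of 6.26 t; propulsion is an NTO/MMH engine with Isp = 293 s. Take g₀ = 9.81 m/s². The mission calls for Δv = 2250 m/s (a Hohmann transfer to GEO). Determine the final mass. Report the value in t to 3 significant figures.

final mass ≈ 2.86 t

v_e = Isp · g₀ = 293 × 9.81 = 2874.3 m/s.
m₀/m_f = exp(Δv / v_e) = exp(2250 / 2874.3) = exp(0.7828) = 2.1876.
m_f = m₀ / 2.1876 = 6.26 / 2.1876 = 2.86158 t.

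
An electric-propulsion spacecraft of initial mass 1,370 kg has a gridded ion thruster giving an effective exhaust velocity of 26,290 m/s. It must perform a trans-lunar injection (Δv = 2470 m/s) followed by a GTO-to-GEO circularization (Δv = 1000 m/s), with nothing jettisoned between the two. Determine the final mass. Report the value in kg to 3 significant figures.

After the first burn: m = 1370 × exp(−2470/26290.0) = 1370 × 0.91033 = 1,247.15 kg.
After the second burn: m = 1,247.15 × exp(−1000/26290.0) = 1,247.15 × 0.96268 = 1,200.61 kg.

final mass ≈ 1200 kg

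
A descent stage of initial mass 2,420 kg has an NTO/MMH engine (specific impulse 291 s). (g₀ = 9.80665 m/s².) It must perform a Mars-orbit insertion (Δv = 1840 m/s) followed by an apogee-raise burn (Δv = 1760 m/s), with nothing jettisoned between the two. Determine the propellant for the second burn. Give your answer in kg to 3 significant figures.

propellant for the second burn ≈ 585 kg

v_e = Isp · g₀ = 291 × 9.80665 = 2853.7 m/s.
After the first burn: m = 2420 × exp(−1840/2853.7) = 2420 × 0.52478 = 1,269.97 kg.
After the second burn: m = 1,269.97 × exp(−1760/2853.7) = 1,269.97 × 0.53970 = 685.403 kg.
Second-burn propellant = 1,269.97 − 685.403 = 584.567 kg.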